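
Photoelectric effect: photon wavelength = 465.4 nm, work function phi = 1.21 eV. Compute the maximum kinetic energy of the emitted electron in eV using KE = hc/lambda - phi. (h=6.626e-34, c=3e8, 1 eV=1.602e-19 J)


E_photon = hc / lambda
= (6.626e-34)(3e8) / (465.4e-9)
= 4.2712e-19 J
= 2.6661 eV
KE = E_photon - phi
= 2.6661 - 1.21
= 1.4561 eV

1.4561


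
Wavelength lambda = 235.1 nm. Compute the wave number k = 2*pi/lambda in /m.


k = 2 * pi / lambda
= 6.2832 / (235.1e-9)
= 6.2832 / 2.3510e-07
= 2.6726e+07 /m

2.6726e+07


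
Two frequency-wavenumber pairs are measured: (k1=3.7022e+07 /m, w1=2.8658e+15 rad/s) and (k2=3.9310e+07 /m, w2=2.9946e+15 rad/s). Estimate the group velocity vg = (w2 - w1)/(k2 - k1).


vg = (w2 - w1) / (k2 - k1)
= (2.9946e+15 - 2.8658e+15) / (3.9310e+07 - 3.7022e+07)
= 1.2880e+14 / 2.2880e+06
= 5.6294e+07 m/s

5.6294e+07


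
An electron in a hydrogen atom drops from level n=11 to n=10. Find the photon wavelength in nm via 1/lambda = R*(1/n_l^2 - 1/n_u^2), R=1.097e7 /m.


1/lambda = R * (1/n_l^2 - 1/n_u^2)
= 1.097e7 * (1/10^2 - 1/11^2)
= 1.097e7 * (0.01 - 0.008264)
= 1.097e7 * 0.001736
= 1.9039e+04 /m
lambda = 1 / 1.9039e+04 = 52524.2002 nm

52524.2002


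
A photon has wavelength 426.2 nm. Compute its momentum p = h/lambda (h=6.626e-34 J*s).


p = h / lambda
= 6.626e-34 / (426.2e-9)
= 6.626e-34 / 4.2620e-07
= 1.5547e-27 kg*m/s

1.5547e-27


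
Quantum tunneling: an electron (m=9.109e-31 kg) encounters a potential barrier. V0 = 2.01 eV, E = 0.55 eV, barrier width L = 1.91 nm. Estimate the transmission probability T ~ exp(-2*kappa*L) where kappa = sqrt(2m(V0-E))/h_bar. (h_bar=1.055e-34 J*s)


V0 - E = 1.46 eV = 2.3389e-19 J
kappa = sqrt(2 * m * (V0-E)) / h_bar
= sqrt(2 * 9.109e-31 * 2.3389e-19) / 1.055e-34
= 6.1874e+09 /m
2*kappa*L = 2 * 6.1874e+09 * 1.91e-9
= 23.6357
T = exp(-23.6357) = 5.434191e-11

5.434191e-11


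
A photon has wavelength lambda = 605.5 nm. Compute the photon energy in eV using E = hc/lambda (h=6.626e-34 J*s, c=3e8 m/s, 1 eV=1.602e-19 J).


E = hc / lambda
= (6.626e-34)(3e8) / (605.5e-9)
= 1.9878e-25 / 6.0550e-07
= 3.2829e-19 J
Converting to eV: 3.2829e-19 / 1.602e-19
= 2.0493 eV

2.0493


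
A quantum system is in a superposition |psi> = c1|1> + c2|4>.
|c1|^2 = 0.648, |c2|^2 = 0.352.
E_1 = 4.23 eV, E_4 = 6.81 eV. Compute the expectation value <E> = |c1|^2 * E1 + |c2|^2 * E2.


<E> = |c1|^2 * E1 + |c2|^2 * E2
= 0.648 * 4.23 + 0.352 * 6.81
= 2.741 + 2.3971
= 5.1382 eV

5.1382


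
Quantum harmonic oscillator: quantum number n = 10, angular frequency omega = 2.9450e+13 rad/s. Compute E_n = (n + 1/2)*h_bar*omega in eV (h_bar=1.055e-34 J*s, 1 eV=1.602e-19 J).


E = (n + 1/2) * h_bar * omega
= (10 + 0.5) * 1.055e-34 * 2.9450e+13
= 10.5 * 3.1070e-21
= 3.2623e-20 J
= 0.2036 eV

0.2036


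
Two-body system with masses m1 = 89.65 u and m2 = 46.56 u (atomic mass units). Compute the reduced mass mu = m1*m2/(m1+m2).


mu = m1 * m2 / (m1 + m2)
= 89.65 * 46.56 / (89.65 + 46.56)
= 4174.104 / 136.21
= 30.6446 u

30.6446


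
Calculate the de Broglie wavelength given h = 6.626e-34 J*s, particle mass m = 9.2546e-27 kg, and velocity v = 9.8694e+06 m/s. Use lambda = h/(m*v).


lambda = h / (m * v)
= 6.626e-34 / (9.2546e-27 * 9.8694e+06)
= 6.626e-34 / 9.1337e-20
= 7.2544e-15 m

7.2544e-15


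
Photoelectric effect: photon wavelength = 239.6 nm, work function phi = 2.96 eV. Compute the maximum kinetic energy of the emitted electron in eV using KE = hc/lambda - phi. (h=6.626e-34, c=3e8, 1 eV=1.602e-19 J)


E_photon = hc / lambda
= (6.626e-34)(3e8) / (239.6e-9)
= 8.2963e-19 J
= 5.1787 eV
KE = E_photon - phi
= 5.1787 - 2.96
= 2.2187 eV

2.2187


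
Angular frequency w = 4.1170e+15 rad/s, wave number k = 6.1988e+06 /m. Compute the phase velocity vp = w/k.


vp = w / k
= 4.1170e+15 / 6.1988e+06
= 6.6416e+08 m/s

6.6416e+08


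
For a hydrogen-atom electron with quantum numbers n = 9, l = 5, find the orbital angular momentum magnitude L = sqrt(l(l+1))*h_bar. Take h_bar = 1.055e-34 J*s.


L = sqrt(l*(l+1)) * h_bar
= sqrt(5 * 6) * 1.055e-34
= sqrt(30) * 1.055e-34
= 5.4772 * 1.055e-34
= 5.7785e-34 J*s

5.7785e-34


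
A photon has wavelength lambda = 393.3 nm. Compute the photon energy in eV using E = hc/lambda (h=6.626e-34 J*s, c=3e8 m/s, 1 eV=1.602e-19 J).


E = hc / lambda
= (6.626e-34)(3e8) / (393.3e-9)
= 1.9878e-25 / 3.9330e-07
= 5.0542e-19 J
Converting to eV: 5.0542e-19 / 1.602e-19
= 3.1549 eV

3.1549


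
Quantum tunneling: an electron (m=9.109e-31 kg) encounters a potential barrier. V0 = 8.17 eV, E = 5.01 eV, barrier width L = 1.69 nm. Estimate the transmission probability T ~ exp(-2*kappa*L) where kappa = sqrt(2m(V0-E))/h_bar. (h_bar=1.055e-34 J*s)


V0 - E = 3.16 eV = 5.0623e-19 J
kappa = sqrt(2 * m * (V0-E)) / h_bar
= sqrt(2 * 9.109e-31 * 5.0623e-19) / 1.055e-34
= 9.1028e+09 /m
2*kappa*L = 2 * 9.1028e+09 * 1.69e-9
= 30.7673
T = exp(-30.7673) = 4.344416e-14

4.344416e-14


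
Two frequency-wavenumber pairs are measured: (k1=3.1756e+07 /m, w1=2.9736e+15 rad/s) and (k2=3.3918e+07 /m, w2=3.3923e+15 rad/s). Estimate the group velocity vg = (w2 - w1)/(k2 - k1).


vg = (w2 - w1) / (k2 - k1)
= (3.3923e+15 - 2.9736e+15) / (3.3918e+07 - 3.1756e+07)
= 4.1870e+14 / 2.1620e+06
= 1.9366e+08 m/s

1.9366e+08


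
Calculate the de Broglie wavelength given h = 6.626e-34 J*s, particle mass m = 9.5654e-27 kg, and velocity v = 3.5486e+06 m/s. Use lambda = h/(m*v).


lambda = h / (m * v)
= 6.626e-34 / (9.5654e-27 * 3.5486e+06)
= 6.626e-34 / 3.3944e-20
= 1.9521e-14 m

1.9521e-14


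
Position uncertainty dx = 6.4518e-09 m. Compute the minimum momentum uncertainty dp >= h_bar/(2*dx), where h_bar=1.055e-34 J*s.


dp = h_bar / (2 * dx)
= 1.055e-34 / (2 * 6.4518e-09)
= 1.055e-34 / 1.2904e-08
= 8.1760e-27 kg*m/s

8.1760e-27


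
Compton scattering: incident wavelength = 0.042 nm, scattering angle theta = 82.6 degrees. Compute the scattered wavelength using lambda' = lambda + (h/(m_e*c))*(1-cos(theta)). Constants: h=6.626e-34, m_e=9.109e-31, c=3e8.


Compton wavelength: h/(m_e*c) = 2.4247e-12 m
d_lambda = 2.4247e-12 * (1 - cos(82.6 deg))
= 2.4247e-12 * 0.871204
= 2.1124e-12 m = 0.002112 nm
lambda' = 0.042 + 0.002112
= 0.044112 nm

0.044112


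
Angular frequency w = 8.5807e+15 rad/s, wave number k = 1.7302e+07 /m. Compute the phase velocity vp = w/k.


vp = w / k
= 8.5807e+15 / 1.7302e+07
= 4.9594e+08 m/s

4.9594e+08


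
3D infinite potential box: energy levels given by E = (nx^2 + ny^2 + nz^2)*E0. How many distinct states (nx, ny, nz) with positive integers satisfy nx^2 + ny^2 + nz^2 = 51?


Enumerate all (nx, ny, nz) with nx^2 + ny^2 + nz^2 = 51:
(1,1,7)
(1,5,5)
(1,7,1)
(5,1,5)
(5,5,1)
(7,1,1)
Total degeneracy = 6

6


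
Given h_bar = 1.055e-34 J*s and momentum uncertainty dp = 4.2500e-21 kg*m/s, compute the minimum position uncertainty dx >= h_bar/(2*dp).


dx = h_bar / (2 * dp)
= 1.055e-34 / (2 * 4.2500e-21)
= 1.055e-34 / 8.5000e-21
= 1.2412e-14 m

1.2412e-14


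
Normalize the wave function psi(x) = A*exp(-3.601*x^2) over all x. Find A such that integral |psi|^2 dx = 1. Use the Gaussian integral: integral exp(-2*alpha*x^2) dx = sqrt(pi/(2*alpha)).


integral |psi|^2 dx = A^2 * sqrt(pi/(2*alpha)) = 1
A^2 = sqrt(2*alpha/pi)
= sqrt(2 * 3.601 / pi)
= 1.51409
A = sqrt(1.51409)
= 1.2305

1.2305


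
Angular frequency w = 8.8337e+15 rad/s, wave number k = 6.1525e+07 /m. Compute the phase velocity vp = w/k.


vp = w / k
= 8.8337e+15 / 6.1525e+07
= 1.4358e+08 m/s

1.4358e+08


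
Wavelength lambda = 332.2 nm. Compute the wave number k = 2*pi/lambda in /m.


k = 2 * pi / lambda
= 6.2832 / (332.2e-9)
= 6.2832 / 3.3220e-07
= 1.8914e+07 /m

1.8914e+07


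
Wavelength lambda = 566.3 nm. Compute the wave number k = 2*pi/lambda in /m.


k = 2 * pi / lambda
= 6.2832 / (566.3e-9)
= 6.2832 / 5.6630e-07
= 1.1095e+07 /m

1.1095e+07


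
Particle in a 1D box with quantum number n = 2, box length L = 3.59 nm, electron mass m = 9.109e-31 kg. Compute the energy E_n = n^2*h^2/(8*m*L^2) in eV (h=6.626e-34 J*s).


E = n^2 * h^2 / (8 * m * L^2)
= 2^2 * (6.626e-34)^2 / (8 * 9.109e-31 * (3.59e-9)^2)
= 4 * 4.3904e-67 / (8 * 9.109e-31 * 1.2888e-17)
= 1.8699e-20 J
= 0.1167 eV

0.1167


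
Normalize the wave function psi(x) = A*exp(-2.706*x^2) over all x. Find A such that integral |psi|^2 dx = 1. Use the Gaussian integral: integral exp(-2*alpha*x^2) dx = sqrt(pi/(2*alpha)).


integral |psi|^2 dx = A^2 * sqrt(pi/(2*alpha)) = 1
A^2 = sqrt(2*alpha/pi)
= sqrt(2 * 2.706 / pi)
= 1.312514
A = sqrt(1.312514)
= 1.1457

1.1457


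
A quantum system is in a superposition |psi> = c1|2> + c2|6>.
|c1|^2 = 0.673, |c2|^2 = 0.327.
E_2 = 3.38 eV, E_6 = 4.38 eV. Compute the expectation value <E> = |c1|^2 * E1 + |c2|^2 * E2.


<E> = |c1|^2 * E1 + |c2|^2 * E2
= 0.673 * 3.38 + 0.327 * 4.38
= 2.2747 + 1.4323
= 3.707 eV

3.707


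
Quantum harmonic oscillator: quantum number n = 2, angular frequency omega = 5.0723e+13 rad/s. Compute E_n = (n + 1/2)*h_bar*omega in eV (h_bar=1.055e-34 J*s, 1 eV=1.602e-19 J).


E = (n + 1/2) * h_bar * omega
= (2 + 0.5) * 1.055e-34 * 5.0723e+13
= 2.5 * 5.3513e-21
= 1.3378e-20 J
= 0.0835 eV

0.0835


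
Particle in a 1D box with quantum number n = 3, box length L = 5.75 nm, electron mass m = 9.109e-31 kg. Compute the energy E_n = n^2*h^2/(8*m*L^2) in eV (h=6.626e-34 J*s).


E = n^2 * h^2 / (8 * m * L^2)
= 3^2 * (6.626e-34)^2 / (8 * 9.109e-31 * (5.75e-9)^2)
= 9 * 4.3904e-67 / (8 * 9.109e-31 * 3.3063e-17)
= 1.6400e-20 J
= 0.1024 eV

0.1024


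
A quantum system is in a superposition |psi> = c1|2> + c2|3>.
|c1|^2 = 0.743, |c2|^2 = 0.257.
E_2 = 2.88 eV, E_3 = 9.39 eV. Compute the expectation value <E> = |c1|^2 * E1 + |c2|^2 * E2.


<E> = |c1|^2 * E1 + |c2|^2 * E2
= 0.743 * 2.88 + 0.257 * 9.39
= 2.1398 + 2.4132
= 4.5531 eV

4.5531


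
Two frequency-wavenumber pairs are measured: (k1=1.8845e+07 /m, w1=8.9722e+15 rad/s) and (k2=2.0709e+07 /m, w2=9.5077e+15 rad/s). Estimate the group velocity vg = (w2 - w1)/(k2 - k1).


vg = (w2 - w1) / (k2 - k1)
= (9.5077e+15 - 8.9722e+15) / (2.0709e+07 - 1.8845e+07)
= 5.3550e+14 / 1.8640e+06
= 2.8729e+08 m/s

2.8729e+08


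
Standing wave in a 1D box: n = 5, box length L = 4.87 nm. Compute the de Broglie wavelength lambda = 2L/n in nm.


lambda = 2L / n
= 2 * 4.87 / 5
= 9.74 / 5
= 1.948 nm

1.948


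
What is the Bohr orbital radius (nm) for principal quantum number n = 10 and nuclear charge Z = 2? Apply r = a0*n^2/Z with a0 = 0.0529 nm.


r = a0 * n^2 / Z
= 0.0529 * 10^2 / 2
= 0.0529 * 100 / 2
= 2.645 nm

2.645


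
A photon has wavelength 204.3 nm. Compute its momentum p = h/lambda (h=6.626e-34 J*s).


p = h / lambda
= 6.626e-34 / (204.3e-9)
= 6.626e-34 / 2.0430e-07
= 3.2433e-27 kg*m/s

3.2433e-27


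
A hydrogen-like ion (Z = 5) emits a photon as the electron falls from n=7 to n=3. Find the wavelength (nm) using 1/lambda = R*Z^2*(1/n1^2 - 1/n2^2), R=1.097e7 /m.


1/lambda = R * Z^2 * (1/n1^2 - 1/n2^2)
= 1.097e7 * 5^2 * (1/3^2 - 1/7^2)
= 1.097e7 * 25 * (0.111111 - 0.020408)
= 2.4875e+07 /m
lambda = 1 / 2.4875e+07
= 40.2005 nm

40.2005


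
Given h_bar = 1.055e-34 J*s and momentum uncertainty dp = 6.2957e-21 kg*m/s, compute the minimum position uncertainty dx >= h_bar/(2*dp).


dx = h_bar / (2 * dp)
= 1.055e-34 / (2 * 6.2957e-21)
= 1.055e-34 / 1.2591e-20
= 8.3787e-15 m

8.3787e-15


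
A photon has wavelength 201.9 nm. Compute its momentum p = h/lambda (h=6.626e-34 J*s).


p = h / lambda
= 6.626e-34 / (201.9e-9)
= 6.626e-34 / 2.0190e-07
= 3.2818e-27 kg*m/s

3.2818e-27


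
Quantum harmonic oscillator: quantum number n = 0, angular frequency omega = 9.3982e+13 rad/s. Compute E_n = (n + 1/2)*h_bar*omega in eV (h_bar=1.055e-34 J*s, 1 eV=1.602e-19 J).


E = (n + 1/2) * h_bar * omega
= (0 + 0.5) * 1.055e-34 * 9.3982e+13
= 0.5 * 9.9151e-21
= 4.9576e-21 J
= 0.0309 eV

0.0309


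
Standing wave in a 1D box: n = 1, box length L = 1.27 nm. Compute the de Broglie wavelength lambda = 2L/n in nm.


lambda = 2L / n
= 2 * 1.27 / 1
= 2.54 / 1
= 2.54 nm

2.54


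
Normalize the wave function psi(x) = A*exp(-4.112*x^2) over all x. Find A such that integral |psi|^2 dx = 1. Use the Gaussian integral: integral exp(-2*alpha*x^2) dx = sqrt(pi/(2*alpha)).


integral |psi|^2 dx = A^2 * sqrt(pi/(2*alpha)) = 1
A^2 = sqrt(2*alpha/pi)
= sqrt(2 * 4.112 / pi)
= 1.617956
A = sqrt(1.617956)
= 1.272

1.272


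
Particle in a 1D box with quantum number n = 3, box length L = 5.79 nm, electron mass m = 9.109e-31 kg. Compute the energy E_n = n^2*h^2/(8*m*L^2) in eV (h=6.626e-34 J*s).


E = n^2 * h^2 / (8 * m * L^2)
= 3^2 * (6.626e-34)^2 / (8 * 9.109e-31 * (5.79e-9)^2)
= 9 * 4.3904e-67 / (8 * 9.109e-31 * 3.3524e-17)
= 1.6174e-20 J
= 0.101 eV

0.101


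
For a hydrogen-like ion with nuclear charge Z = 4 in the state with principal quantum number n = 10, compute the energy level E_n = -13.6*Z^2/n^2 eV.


E_n = -13.6 * Z^2 / n^2
= -13.6 * 4^2 / 10^2
= -13.6 * 16 / 100
= -2.176 eV

-2.176


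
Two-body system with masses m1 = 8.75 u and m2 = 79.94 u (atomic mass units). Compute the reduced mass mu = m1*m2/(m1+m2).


mu = m1 * m2 / (m1 + m2)
= 8.75 * 79.94 / (8.75 + 79.94)
= 699.475 / 88.69
= 7.8867 u

7.8867


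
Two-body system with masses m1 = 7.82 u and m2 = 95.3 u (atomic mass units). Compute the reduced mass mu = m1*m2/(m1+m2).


mu = m1 * m2 / (m1 + m2)
= 7.82 * 95.3 / (7.82 + 95.3)
= 745.246 / 103.12
= 7.227 u

7.227


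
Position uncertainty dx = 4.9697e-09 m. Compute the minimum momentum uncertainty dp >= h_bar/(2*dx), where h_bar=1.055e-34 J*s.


dp = h_bar / (2 * dx)
= 1.055e-34 / (2 * 4.9697e-09)
= 1.055e-34 / 9.9394e-09
= 1.0614e-26 kg*m/s

1.0614e-26


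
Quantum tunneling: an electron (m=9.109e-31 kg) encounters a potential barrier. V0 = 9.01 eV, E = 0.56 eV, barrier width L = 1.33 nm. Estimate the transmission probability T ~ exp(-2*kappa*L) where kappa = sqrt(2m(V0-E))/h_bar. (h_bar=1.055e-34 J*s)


V0 - E = 8.45 eV = 1.3537e-18 J
kappa = sqrt(2 * m * (V0-E)) / h_bar
= sqrt(2 * 9.109e-31 * 1.3537e-18) / 1.055e-34
= 1.4885e+10 /m
2*kappa*L = 2 * 1.4885e+10 * 1.33e-9
= 39.5949
T = exp(-39.5949) = 6.370271e-18

6.370271e-18


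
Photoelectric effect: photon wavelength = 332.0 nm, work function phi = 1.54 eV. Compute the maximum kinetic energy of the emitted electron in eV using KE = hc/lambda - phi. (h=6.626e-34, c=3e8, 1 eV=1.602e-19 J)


E_photon = hc / lambda
= (6.626e-34)(3e8) / (332.0e-9)
= 5.9873e-19 J
= 3.7374 eV
KE = E_photon - phi
= 3.7374 - 1.54
= 2.1974 eV

2.1974


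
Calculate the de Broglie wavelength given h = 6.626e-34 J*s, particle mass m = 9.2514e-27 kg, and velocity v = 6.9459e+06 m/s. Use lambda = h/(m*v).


lambda = h / (m * v)
= 6.626e-34 / (9.2514e-27 * 6.9459e+06)
= 6.626e-34 / 6.4259e-20
= 1.0311e-14 m

1.0311e-14


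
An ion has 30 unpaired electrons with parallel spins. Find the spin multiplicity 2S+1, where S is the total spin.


Total spin S = N * (1/2) = 30 * 0.5 = 15.0
Spin multiplicity = 2S + 1
= 2 * 15.0 + 1
= 31

31


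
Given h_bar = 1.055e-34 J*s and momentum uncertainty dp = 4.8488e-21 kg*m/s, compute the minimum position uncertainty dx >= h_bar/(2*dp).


dx = h_bar / (2 * dp)
= 1.055e-34 / (2 * 4.8488e-21)
= 1.055e-34 / 9.6976e-21
= 1.0879e-14 m

1.0879e-14


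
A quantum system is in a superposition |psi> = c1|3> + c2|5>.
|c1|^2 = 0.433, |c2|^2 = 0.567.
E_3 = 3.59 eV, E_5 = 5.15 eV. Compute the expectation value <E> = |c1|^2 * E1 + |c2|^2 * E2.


<E> = |c1|^2 * E1 + |c2|^2 * E2
= 0.433 * 3.59 + 0.567 * 5.15
= 1.5545 + 2.92
= 4.4745 eV

4.4745


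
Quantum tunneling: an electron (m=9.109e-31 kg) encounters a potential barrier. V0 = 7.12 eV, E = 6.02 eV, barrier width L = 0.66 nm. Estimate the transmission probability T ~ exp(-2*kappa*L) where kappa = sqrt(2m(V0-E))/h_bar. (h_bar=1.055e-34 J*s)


V0 - E = 1.1 eV = 1.7622e-19 J
kappa = sqrt(2 * m * (V0-E)) / h_bar
= sqrt(2 * 9.109e-31 * 1.7622e-19) / 1.055e-34
= 5.3706e+09 /m
2*kappa*L = 2 * 5.3706e+09 * 0.66e-9
= 7.0892
T = exp(-7.0892) = 8.340345e-04

8.340345e-04


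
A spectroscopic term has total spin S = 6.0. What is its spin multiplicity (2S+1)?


Spin multiplicity = 2S + 1
= 2 * 6.0 + 1
= 12.0 + 1
= 13

13


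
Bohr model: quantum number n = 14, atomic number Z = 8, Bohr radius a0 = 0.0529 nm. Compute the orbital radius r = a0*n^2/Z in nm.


r = a0 * n^2 / Z
= 0.0529 * 14^2 / 8
= 0.0529 * 196 / 8
= 1.2961 nm

1.2961


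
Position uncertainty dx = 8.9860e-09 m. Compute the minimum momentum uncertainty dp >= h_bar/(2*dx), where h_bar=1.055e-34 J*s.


dp = h_bar / (2 * dx)
= 1.055e-34 / (2 * 8.9860e-09)
= 1.055e-34 / 1.7972e-08
= 5.8702e-27 kg*m/s

5.8702e-27


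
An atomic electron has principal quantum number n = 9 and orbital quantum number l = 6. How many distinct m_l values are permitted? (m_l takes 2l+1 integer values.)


m_l ranges from -l to +l in integer steps
So m_l goes from -6 to +6
Count = 2l + 1 = 2*6 + 1
= 13

13


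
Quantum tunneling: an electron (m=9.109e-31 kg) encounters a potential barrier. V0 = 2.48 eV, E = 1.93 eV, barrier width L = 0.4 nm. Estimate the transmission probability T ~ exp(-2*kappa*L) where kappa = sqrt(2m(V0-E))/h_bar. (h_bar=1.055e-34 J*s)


V0 - E = 0.55 eV = 8.8110e-20 J
kappa = sqrt(2 * m * (V0-E)) / h_bar
= sqrt(2 * 9.109e-31 * 8.8110e-20) / 1.055e-34
= 3.7976e+09 /m
2*kappa*L = 2 * 3.7976e+09 * 0.4e-9
= 3.0381
T = exp(-3.0381) = 4.792639e-02

4.792639e-02


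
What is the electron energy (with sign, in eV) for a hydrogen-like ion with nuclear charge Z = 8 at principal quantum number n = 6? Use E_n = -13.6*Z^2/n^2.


E_n = -13.6 * Z^2 / n^2
= -13.6 * 8^2 / 6^2
= -13.6 * 64 / 36
= -24.1778 eV

-24.1778


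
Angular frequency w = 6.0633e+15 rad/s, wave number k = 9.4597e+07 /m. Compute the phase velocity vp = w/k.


vp = w / k
= 6.0633e+15 / 9.4597e+07
= 6.4096e+07 m/s

6.4096e+07


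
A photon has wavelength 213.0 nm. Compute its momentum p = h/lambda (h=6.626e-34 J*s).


p = h / lambda
= 6.626e-34 / (213.0e-9)
= 6.626e-34 / 2.1300e-07
= 3.1108e-27 kg*m/s

3.1108e-27


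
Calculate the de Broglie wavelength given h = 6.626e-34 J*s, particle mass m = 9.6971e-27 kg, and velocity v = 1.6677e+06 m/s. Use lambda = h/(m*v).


lambda = h / (m * v)
= 6.626e-34 / (9.6971e-27 * 1.6677e+06)
= 6.626e-34 / 1.6172e-20
= 4.0972e-14 m

4.0972e-14


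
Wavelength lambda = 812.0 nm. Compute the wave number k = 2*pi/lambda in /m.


k = 2 * pi / lambda
= 6.2832 / (812.0e-9)
= 6.2832 / 8.1200e-07
= 7.7379e+06 /m

7.7379e+06


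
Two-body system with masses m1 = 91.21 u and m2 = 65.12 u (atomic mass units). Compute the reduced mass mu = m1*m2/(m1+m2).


mu = m1 * m2 / (m1 + m2)
= 91.21 * 65.12 / (91.21 + 65.12)
= 5939.5952 / 156.33
= 37.994 u

37.994


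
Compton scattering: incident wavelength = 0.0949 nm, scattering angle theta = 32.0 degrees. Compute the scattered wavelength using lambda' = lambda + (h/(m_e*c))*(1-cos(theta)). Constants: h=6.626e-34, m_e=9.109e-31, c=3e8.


Compton wavelength: h/(m_e*c) = 2.4247e-12 m
d_lambda = 2.4247e-12 * (1 - cos(32.0 deg))
= 2.4247e-12 * 0.151952
= 3.6844e-13 m = 0.000368 nm
lambda' = 0.0949 + 0.000368
= 0.095268 nm

0.095268


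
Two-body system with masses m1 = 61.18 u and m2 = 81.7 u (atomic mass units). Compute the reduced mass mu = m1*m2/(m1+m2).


mu = m1 * m2 / (m1 + m2)
= 61.18 * 81.7 / (61.18 + 81.7)
= 4998.406 / 142.88
= 34.9832 u

34.9832


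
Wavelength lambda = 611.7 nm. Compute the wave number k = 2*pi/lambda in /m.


k = 2 * pi / lambda
= 6.2832 / (611.7e-9)
= 6.2832 / 6.1170e-07
= 1.0272e+07 /m

1.0272e+07


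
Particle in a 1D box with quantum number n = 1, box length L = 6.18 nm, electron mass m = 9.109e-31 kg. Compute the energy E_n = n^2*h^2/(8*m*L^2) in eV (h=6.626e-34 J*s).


E = n^2 * h^2 / (8 * m * L^2)
= 1^2 * (6.626e-34)^2 / (8 * 9.109e-31 * (6.18e-9)^2)
= 1 * 4.3904e-67 / (8 * 9.109e-31 * 3.8192e-17)
= 1.5775e-21 J
= 0.0098 eV

0.0098


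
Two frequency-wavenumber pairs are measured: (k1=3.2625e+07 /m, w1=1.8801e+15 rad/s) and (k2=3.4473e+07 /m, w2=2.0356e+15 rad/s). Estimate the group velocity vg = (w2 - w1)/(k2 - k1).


vg = (w2 - w1) / (k2 - k1)
= (2.0356e+15 - 1.8801e+15) / (3.4473e+07 - 3.2625e+07)
= 1.5550e+14 / 1.8480e+06
= 8.4145e+07 m/s

8.4145e+07


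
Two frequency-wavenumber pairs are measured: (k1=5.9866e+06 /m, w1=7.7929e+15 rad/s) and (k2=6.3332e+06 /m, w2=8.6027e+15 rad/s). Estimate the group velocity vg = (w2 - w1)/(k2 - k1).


vg = (w2 - w1) / (k2 - k1)
= (8.6027e+15 - 7.7929e+15) / (6.3332e+06 - 5.9866e+06)
= 8.0980e+14 / 3.4660e+05
= 2.3364e+09 m/s

2.3364e+09


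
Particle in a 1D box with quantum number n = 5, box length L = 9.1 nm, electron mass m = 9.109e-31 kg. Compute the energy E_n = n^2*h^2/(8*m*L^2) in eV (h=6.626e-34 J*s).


E = n^2 * h^2 / (8 * m * L^2)
= 5^2 * (6.626e-34)^2 / (8 * 9.109e-31 * (9.1e-9)^2)
= 25 * 4.3904e-67 / (8 * 9.109e-31 * 8.2810e-17)
= 1.8189e-20 J
= 0.1135 eV

0.1135


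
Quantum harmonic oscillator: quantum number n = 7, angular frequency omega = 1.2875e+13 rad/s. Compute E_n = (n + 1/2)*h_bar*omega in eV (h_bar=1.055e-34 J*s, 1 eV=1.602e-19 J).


E = (n + 1/2) * h_bar * omega
= (7 + 0.5) * 1.055e-34 * 1.2875e+13
= 7.5 * 1.3583e-21
= 1.0187e-20 J
= 0.0636 eV

0.0636


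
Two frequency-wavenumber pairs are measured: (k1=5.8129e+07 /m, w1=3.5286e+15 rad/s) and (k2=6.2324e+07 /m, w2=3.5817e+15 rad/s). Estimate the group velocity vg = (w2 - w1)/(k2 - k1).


vg = (w2 - w1) / (k2 - k1)
= (3.5817e+15 - 3.5286e+15) / (6.2324e+07 - 5.8129e+07)
= 5.3100e+13 / 4.1950e+06
= 1.2658e+07 m/s

1.2658e+07


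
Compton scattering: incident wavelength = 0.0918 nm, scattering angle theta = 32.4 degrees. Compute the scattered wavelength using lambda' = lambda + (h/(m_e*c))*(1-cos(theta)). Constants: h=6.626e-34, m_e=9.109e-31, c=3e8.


Compton wavelength: h/(m_e*c) = 2.4247e-12 m
d_lambda = 2.4247e-12 * (1 - cos(32.4 deg))
= 2.4247e-12 * 0.155672
= 3.7746e-13 m = 0.000377 nm
lambda' = 0.0918 + 0.000377
= 0.092177 nm

0.092177


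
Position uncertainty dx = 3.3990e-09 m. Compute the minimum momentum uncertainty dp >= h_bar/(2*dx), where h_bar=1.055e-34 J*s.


dp = h_bar / (2 * dx)
= 1.055e-34 / (2 * 3.3990e-09)
= 1.055e-34 / 6.7980e-09
= 1.5519e-26 kg*m/s

1.5519e-26


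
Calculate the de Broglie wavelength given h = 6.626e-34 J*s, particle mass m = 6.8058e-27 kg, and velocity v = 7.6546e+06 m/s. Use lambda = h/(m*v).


lambda = h / (m * v)
= 6.626e-34 / (6.8058e-27 * 7.6546e+06)
= 6.626e-34 / 5.2096e-20
= 1.2719e-14 m

1.2719e-14


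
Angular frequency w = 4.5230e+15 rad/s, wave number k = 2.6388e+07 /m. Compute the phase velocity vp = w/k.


vp = w / k
= 4.5230e+15 / 2.6388e+07
= 1.7140e+08 m/s

1.7140e+08


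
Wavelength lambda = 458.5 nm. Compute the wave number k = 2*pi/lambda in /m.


k = 2 * pi / lambda
= 6.2832 / (458.5e-9)
= 6.2832 / 4.5850e-07
= 1.3704e+07 /m

1.3704e+07


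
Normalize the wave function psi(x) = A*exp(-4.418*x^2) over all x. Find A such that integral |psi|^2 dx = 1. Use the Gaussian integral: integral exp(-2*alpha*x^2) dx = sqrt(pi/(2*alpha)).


integral |psi|^2 dx = A^2 * sqrt(pi/(2*alpha)) = 1
A^2 = sqrt(2*alpha/pi)
= sqrt(2 * 4.418 / pi)
= 1.677077
A = sqrt(1.677077)
= 1.295

1.295


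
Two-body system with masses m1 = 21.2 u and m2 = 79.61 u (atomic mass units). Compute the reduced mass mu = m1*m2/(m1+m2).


mu = m1 * m2 / (m1 + m2)
= 21.2 * 79.61 / (21.2 + 79.61)
= 1687.732 / 100.81
= 16.7417 u

16.7417


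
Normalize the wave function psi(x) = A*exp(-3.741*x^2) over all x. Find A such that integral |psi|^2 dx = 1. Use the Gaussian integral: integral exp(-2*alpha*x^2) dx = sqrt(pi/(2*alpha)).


integral |psi|^2 dx = A^2 * sqrt(pi/(2*alpha)) = 1
A^2 = sqrt(2*alpha/pi)
= sqrt(2 * 3.741 / pi)
= 1.543242
A = sqrt(1.543242)
= 1.2423

1.2423


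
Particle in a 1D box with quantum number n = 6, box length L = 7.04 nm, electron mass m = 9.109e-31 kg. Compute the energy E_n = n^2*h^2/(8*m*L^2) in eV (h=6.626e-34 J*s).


E = n^2 * h^2 / (8 * m * L^2)
= 6^2 * (6.626e-34)^2 / (8 * 9.109e-31 * (7.04e-9)^2)
= 36 * 4.3904e-67 / (8 * 9.109e-31 * 4.9562e-17)
= 4.3762e-20 J
= 0.2732 eV

0.2732


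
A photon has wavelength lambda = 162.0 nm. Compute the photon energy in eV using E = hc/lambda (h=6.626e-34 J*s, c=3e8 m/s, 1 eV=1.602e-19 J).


E = hc / lambda
= (6.626e-34)(3e8) / (162.0e-9)
= 1.9878e-25 / 1.6200e-07
= 1.2270e-18 J
Converting to eV: 1.2270e-18 / 1.602e-19
= 7.6594 eV

7.6594


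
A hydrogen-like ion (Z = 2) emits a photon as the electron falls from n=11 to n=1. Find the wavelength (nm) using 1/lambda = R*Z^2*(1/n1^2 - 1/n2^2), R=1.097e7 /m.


1/lambda = R * Z^2 * (1/n1^2 - 1/n2^2)
= 1.097e7 * 2^2 * (1/1^2 - 1/11^2)
= 1.097e7 * 4 * (1.0 - 0.008264)
= 4.3517e+07 /m
lambda = 1 / 4.3517e+07
= 22.9793 nm

22.9793


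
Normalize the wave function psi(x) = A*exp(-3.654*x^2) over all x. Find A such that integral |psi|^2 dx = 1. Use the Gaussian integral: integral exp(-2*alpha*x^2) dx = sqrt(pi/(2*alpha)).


integral |psi|^2 dx = A^2 * sqrt(pi/(2*alpha)) = 1
A^2 = sqrt(2*alpha/pi)
= sqrt(2 * 3.654 / pi)
= 1.525191
A = sqrt(1.525191)
= 1.235

1.235


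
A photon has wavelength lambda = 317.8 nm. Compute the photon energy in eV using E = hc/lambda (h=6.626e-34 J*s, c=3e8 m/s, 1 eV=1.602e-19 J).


E = hc / lambda
= (6.626e-34)(3e8) / (317.8e-9)
= 1.9878e-25 / 3.1780e-07
= 6.2549e-19 J
Converting to eV: 6.2549e-19 / 1.602e-19
= 3.9044 eV

3.9044


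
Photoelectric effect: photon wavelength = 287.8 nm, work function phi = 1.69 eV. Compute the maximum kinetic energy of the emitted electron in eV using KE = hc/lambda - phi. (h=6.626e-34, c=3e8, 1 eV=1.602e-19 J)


E_photon = hc / lambda
= (6.626e-34)(3e8) / (287.8e-9)
= 6.9069e-19 J
= 4.3114 eV
KE = E_photon - phi
= 4.3114 - 1.69
= 2.6214 eV

2.6214


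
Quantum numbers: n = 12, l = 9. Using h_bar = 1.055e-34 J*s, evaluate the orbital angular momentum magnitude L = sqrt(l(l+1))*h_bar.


L = sqrt(l*(l+1)) * h_bar
= sqrt(9 * 10) * 1.055e-34
= sqrt(90) * 1.055e-34
= 9.4868 * 1.055e-34
= 1.0009e-33 J*s

1.0009e-33


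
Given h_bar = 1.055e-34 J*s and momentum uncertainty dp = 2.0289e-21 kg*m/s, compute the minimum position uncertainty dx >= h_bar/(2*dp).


dx = h_bar / (2 * dp)
= 1.055e-34 / (2 * 2.0289e-21)
= 1.055e-34 / 4.0578e-21
= 2.5999e-14 m

2.5999e-14


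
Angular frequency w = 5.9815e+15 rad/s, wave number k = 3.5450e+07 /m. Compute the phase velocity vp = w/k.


vp = w / k
= 5.9815e+15 / 3.5450e+07
= 1.6873e+08 m/s

1.6873e+08


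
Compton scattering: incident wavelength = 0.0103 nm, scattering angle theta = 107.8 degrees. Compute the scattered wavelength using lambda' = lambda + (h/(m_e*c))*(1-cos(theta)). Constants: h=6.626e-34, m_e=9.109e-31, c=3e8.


Compton wavelength: h/(m_e*c) = 2.4247e-12 m
d_lambda = 2.4247e-12 * (1 - cos(107.8 deg))
= 2.4247e-12 * 1.305695
= 3.1659e-12 m = 0.003166 nm
lambda' = 0.0103 + 0.003166
= 0.013466 nm

0.013466


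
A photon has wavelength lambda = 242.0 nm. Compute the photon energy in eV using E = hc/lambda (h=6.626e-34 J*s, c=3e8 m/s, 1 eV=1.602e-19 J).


E = hc / lambda
= (6.626e-34)(3e8) / (242.0e-9)
= 1.9878e-25 / 2.4200e-07
= 8.2140e-19 J
Converting to eV: 8.2140e-19 / 1.602e-19
= 5.1274 eV

5.1274


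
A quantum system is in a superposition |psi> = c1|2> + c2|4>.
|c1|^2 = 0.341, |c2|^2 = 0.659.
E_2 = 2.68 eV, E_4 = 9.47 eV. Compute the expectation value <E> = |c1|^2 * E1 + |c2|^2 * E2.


<E> = |c1|^2 * E1 + |c2|^2 * E2
= 0.341 * 2.68 + 0.659 * 9.47
= 0.9139 + 6.2407
= 7.1546 eV

7.1546


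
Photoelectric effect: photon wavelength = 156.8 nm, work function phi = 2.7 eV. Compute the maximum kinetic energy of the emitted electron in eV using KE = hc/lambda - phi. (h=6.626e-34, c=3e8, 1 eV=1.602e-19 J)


E_photon = hc / lambda
= (6.626e-34)(3e8) / (156.8e-9)
= 1.2677e-18 J
= 7.9134 eV
KE = E_photon - phi
= 7.9134 - 2.7
= 5.2134 eV

5.2134


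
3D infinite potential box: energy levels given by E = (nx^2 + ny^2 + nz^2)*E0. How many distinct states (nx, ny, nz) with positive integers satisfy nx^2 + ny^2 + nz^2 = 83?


Enumerate all (nx, ny, nz) with nx^2 + ny^2 + nz^2 = 83:
(1,1,9)
(1,9,1)
(3,5,7)
(3,7,5)
(5,3,7)
(5,7,3)
(7,3,5)
(7,5,3)
(9,1,1)
Total degeneracy = 9

9


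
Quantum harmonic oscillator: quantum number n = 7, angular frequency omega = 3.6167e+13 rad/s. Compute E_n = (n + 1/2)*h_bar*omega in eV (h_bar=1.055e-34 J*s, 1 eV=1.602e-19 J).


E = (n + 1/2) * h_bar * omega
= (7 + 0.5) * 1.055e-34 * 3.6167e+13
= 7.5 * 3.8156e-21
= 2.8617e-20 J
= 0.1786 eV

0.1786


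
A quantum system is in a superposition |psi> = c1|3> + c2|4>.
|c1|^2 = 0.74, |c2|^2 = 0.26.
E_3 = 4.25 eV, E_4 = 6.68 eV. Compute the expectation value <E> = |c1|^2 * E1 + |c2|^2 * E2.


<E> = |c1|^2 * E1 + |c2|^2 * E2
= 0.74 * 4.25 + 0.26 * 6.68
= 3.145 + 1.7368
= 4.8818 eV

4.8818


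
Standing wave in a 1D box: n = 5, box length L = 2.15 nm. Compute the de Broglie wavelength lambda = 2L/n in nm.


lambda = 2L / n
= 2 * 2.15 / 5
= 4.3 / 5
= 0.86 nm

0.86


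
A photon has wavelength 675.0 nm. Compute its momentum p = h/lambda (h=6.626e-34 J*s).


p = h / lambda
= 6.626e-34 / (675.0e-9)
= 6.626e-34 / 6.7500e-07
= 9.8163e-28 kg*m/s

9.8163e-28


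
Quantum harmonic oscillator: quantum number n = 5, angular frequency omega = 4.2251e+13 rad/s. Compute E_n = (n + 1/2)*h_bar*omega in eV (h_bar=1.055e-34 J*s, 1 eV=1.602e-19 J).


E = (n + 1/2) * h_bar * omega
= (5 + 0.5) * 1.055e-34 * 4.2251e+13
= 5.5 * 4.4575e-21
= 2.4516e-20 J
= 0.153 eV

0.153


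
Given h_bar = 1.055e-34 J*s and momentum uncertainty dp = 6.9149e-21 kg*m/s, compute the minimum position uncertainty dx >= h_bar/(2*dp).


dx = h_bar / (2 * dp)
= 1.055e-34 / (2 * 6.9149e-21)
= 1.055e-34 / 1.3830e-20
= 7.6285e-15 m

7.6285e-15


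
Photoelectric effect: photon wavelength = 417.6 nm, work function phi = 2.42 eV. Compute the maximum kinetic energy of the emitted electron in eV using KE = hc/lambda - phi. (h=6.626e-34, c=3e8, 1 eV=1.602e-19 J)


E_photon = hc / lambda
= (6.626e-34)(3e8) / (417.6e-9)
= 4.7601e-19 J
= 2.9713 eV
KE = E_photon - phi
= 2.9713 - 2.42
= 0.5513 eV

0.5513


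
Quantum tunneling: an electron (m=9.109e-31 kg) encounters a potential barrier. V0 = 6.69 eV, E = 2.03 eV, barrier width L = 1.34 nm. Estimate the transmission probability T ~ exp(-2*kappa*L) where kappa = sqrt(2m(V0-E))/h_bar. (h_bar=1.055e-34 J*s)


V0 - E = 4.66 eV = 7.4653e-19 J
kappa = sqrt(2 * m * (V0-E)) / h_bar
= sqrt(2 * 9.109e-31 * 7.4653e-19) / 1.055e-34
= 1.1054e+10 /m
2*kappa*L = 2 * 1.1054e+10 * 1.34e-9
= 29.6249
T = exp(-29.6249) = 1.361662e-13

1.361662e-13


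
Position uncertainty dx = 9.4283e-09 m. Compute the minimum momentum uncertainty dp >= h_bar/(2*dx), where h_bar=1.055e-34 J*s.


dp = h_bar / (2 * dx)
= 1.055e-34 / (2 * 9.4283e-09)
= 1.055e-34 / 1.8857e-08
= 5.5949e-27 kg*m/s

5.5949e-27


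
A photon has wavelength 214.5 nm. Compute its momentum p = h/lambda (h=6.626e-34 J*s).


p = h / lambda
= 6.626e-34 / (214.5e-9)
= 6.626e-34 / 2.1450e-07
= 3.0890e-27 kg*m/s

3.0890e-27


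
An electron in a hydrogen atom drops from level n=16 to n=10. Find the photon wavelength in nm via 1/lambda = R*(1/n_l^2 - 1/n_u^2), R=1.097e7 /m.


1/lambda = R * (1/n_l^2 - 1/n_u^2)
= 1.097e7 * (1/10^2 - 1/16^2)
= 1.097e7 * (0.01 - 0.003906)
= 1.097e7 * 0.006094
= 6.6848e+04 /m
lambda = 1 / 6.6848e+04 = 14959.2128 nm

14959.2128


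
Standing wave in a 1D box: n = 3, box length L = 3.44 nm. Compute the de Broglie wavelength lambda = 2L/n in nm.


lambda = 2L / n
= 2 * 3.44 / 3
= 6.88 / 3
= 2.2933 nm

2.2933


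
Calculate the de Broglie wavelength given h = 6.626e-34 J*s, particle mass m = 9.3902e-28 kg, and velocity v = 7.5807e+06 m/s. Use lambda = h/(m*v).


lambda = h / (m * v)
= 6.626e-34 / (9.3902e-28 * 7.5807e+06)
= 6.626e-34 / 7.1184e-21
= 9.3082e-14 m

9.3082e-14


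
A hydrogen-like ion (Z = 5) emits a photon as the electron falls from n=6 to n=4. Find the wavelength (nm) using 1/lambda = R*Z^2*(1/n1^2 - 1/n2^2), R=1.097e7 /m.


1/lambda = R * Z^2 * (1/n1^2 - 1/n2^2)
= 1.097e7 * 5^2 * (1/4^2 - 1/6^2)
= 1.097e7 * 25 * (0.0625 - 0.027778)
= 9.5226e+06 /m
lambda = 1 / 9.5226e+06
= 105.0137 nm

105.0137


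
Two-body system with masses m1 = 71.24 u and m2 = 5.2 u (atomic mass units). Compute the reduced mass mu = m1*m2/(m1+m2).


mu = m1 * m2 / (m1 + m2)
= 71.24 * 5.2 / (71.24 + 5.2)
= 370.448 / 76.44
= 4.8463 u

4.8463


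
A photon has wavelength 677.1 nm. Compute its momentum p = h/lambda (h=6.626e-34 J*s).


p = h / lambda
= 6.626e-34 / (677.1e-9)
= 6.626e-34 / 6.7710e-07
= 9.7859e-28 kg*m/s

9.7859e-28


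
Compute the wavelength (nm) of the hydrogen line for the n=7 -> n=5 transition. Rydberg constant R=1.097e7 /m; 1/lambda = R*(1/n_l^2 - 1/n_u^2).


1/lambda = R * (1/n_l^2 - 1/n_u^2)
= 1.097e7 * (1/5^2 - 1/7^2)
= 1.097e7 * (0.04 - 0.020408)
= 1.097e7 * 0.019592
= 2.1492e+05 /m
lambda = 1 / 2.1492e+05 = 4652.8411 nm

4652.8411


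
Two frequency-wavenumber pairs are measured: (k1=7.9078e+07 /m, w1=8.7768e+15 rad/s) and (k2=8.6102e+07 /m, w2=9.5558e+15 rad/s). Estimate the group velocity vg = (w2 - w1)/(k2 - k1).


vg = (w2 - w1) / (k2 - k1)
= (9.5558e+15 - 8.7768e+15) / (8.6102e+07 - 7.9078e+07)
= 7.7900e+14 / 7.0240e+06
= 1.1091e+08 m/s

1.1091e+08


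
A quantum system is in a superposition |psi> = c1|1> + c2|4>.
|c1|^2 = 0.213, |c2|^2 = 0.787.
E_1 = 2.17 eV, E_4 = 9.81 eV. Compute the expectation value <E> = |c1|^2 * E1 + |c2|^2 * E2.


<E> = |c1|^2 * E1 + |c2|^2 * E2
= 0.213 * 2.17 + 0.787 * 9.81
= 0.4622 + 7.7205
= 8.1827 eV

8.1827


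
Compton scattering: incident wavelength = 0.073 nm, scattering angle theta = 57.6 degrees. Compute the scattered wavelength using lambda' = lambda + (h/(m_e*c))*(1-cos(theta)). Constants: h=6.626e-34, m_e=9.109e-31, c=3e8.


Compton wavelength: h/(m_e*c) = 2.4247e-12 m
d_lambda = 2.4247e-12 * (1 - cos(57.6 deg))
= 2.4247e-12 * 0.464173
= 1.1255e-12 m = 0.001125 nm
lambda' = 0.073 + 0.001125
= 0.074125 nm

0.074125


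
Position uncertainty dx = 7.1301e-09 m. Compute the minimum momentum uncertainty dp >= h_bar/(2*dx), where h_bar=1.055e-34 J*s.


dp = h_bar / (2 * dx)
= 1.055e-34 / (2 * 7.1301e-09)
= 1.055e-34 / 1.4260e-08
= 7.3982e-27 kg*m/s

7.3982e-27


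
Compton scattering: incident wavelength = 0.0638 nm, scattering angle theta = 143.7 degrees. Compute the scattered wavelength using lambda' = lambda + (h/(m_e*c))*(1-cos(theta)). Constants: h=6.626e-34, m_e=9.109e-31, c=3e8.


Compton wavelength: h/(m_e*c) = 2.4247e-12 m
d_lambda = 2.4247e-12 * (1 - cos(143.7 deg))
= 2.4247e-12 * 1.805928
= 4.3788e-12 m = 0.004379 nm
lambda' = 0.0638 + 0.004379
= 0.068179 nm

0.068179


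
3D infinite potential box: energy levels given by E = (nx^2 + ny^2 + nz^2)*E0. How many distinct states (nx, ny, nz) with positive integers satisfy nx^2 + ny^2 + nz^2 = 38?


Enumerate all (nx, ny, nz) with nx^2 + ny^2 + nz^2 = 38:
(1,1,6)
(1,6,1)
(2,3,5)
(2,5,3)
(3,2,5)
(3,5,2)
(5,2,3)
(5,3,2)
(6,1,1)
Total degeneracy = 9

9


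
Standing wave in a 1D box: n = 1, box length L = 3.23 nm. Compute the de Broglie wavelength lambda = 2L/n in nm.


lambda = 2L / n
= 2 * 3.23 / 1
= 6.46 / 1
= 6.46 nm

6.46


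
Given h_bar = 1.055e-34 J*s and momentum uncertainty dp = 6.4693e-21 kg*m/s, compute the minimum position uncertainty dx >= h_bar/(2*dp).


dx = h_bar / (2 * dp)
= 1.055e-34 / (2 * 6.4693e-21)
= 1.055e-34 / 1.2939e-20
= 8.1539e-15 m

8.1539e-15


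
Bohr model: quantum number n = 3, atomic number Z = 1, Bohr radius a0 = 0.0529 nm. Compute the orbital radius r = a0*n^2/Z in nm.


r = a0 * n^2 / Z
= 0.0529 * 3^2 / 1
= 0.0529 * 9 / 1
= 0.4761 nm

0.4761


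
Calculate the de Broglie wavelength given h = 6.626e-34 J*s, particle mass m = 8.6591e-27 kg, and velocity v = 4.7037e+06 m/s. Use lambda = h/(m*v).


lambda = h / (m * v)
= 6.626e-34 / (8.6591e-27 * 4.7037e+06)
= 6.626e-34 / 4.0730e-20
= 1.6268e-14 m

1.6268e-14


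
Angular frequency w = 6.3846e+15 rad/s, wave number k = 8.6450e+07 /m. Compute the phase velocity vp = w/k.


vp = w / k
= 6.3846e+15 / 8.6450e+07
= 7.3853e+07 m/s

7.3853e+07


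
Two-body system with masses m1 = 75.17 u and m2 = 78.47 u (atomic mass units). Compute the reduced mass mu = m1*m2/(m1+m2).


mu = m1 * m2 / (m1 + m2)
= 75.17 * 78.47 / (75.17 + 78.47)
= 5898.5899 / 153.64
= 38.3923 u

38.3923


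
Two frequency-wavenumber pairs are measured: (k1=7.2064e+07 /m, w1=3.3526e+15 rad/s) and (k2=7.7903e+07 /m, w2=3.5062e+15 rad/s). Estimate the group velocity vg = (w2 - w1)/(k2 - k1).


vg = (w2 - w1) / (k2 - k1)
= (3.5062e+15 - 3.3526e+15) / (7.7903e+07 - 7.2064e+07)
= 1.5360e+14 / 5.8390e+06
= 2.6306e+07 m/s

2.6306e+07


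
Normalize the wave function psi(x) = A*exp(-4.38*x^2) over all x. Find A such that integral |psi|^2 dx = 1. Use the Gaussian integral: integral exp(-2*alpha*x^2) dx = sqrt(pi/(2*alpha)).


integral |psi|^2 dx = A^2 * sqrt(pi/(2*alpha)) = 1
A^2 = sqrt(2*alpha/pi)
= sqrt(2 * 4.38 / pi)
= 1.669849
A = sqrt(1.669849)
= 1.2922

1.2922


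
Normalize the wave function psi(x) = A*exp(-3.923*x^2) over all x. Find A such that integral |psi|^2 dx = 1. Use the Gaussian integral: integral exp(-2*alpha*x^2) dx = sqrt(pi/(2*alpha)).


integral |psi|^2 dx = A^2 * sqrt(pi/(2*alpha)) = 1
A^2 = sqrt(2*alpha/pi)
= sqrt(2 * 3.923 / pi)
= 1.580335
A = sqrt(1.580335)
= 1.2571

1.2571


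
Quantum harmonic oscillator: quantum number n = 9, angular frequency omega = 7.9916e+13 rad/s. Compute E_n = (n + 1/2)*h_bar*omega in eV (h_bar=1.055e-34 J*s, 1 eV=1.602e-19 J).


E = (n + 1/2) * h_bar * omega
= (9 + 0.5) * 1.055e-34 * 7.9916e+13
= 9.5 * 8.4311e-21
= 8.0096e-20 J
= 0.5 eV

0.5


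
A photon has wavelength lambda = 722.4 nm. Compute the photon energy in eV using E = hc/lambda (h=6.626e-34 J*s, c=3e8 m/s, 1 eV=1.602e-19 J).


E = hc / lambda
= (6.626e-34)(3e8) / (722.4e-9)
= 1.9878e-25 / 7.2240e-07
= 2.7517e-19 J
Converting to eV: 2.7517e-19 / 1.602e-19
= 1.7176 eV

1.7176


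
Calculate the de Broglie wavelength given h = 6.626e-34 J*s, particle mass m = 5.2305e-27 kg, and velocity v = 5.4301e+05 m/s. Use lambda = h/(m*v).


lambda = h / (m * v)
= 6.626e-34 / (5.2305e-27 * 5.4301e+05)
= 6.626e-34 / 2.8402e-21
= 2.3329e-13 m

2.3329e-13


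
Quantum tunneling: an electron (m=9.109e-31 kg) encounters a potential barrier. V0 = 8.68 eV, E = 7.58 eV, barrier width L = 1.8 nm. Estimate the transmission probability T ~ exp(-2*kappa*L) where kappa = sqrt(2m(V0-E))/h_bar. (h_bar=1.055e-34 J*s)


V0 - E = 1.1 eV = 1.7622e-19 J
kappa = sqrt(2 * m * (V0-E)) / h_bar
= sqrt(2 * 9.109e-31 * 1.7622e-19) / 1.055e-34
= 5.3706e+09 /m
2*kappa*L = 2 * 5.3706e+09 * 1.8e-9
= 19.3343
T = exp(-19.3343) = 4.010783e-09

4.010783e-09


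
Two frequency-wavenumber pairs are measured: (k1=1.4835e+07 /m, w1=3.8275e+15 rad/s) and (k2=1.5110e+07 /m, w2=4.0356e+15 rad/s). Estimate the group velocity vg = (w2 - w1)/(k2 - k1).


vg = (w2 - w1) / (k2 - k1)
= (4.0356e+15 - 3.8275e+15) / (1.5110e+07 - 1.4835e+07)
= 2.0810e+14 / 2.7500e+05
= 7.5673e+08 m/s

7.5673e+08


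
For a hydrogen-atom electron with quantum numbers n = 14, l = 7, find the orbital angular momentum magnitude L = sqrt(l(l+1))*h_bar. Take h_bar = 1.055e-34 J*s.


L = sqrt(l*(l+1)) * h_bar
= sqrt(7 * 8) * 1.055e-34
= sqrt(56) * 1.055e-34
= 7.4833 * 1.055e-34
= 7.8949e-34 J*s

7.8949e-34


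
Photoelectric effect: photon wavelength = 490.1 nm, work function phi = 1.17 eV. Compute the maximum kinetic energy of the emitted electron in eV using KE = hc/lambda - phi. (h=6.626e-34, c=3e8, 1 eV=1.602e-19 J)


E_photon = hc / lambda
= (6.626e-34)(3e8) / (490.1e-9)
= 4.0559e-19 J
= 2.5318 eV
KE = E_photon - phi
= 2.5318 - 1.17
= 1.3618 eV

1.3618
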